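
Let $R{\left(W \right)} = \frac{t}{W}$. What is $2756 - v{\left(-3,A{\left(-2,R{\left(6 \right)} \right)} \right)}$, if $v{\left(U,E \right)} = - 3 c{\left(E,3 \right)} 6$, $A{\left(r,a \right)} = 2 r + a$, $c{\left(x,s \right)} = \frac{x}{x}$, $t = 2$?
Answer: $2774$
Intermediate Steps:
$c{\left(x,s \right)} = 1$
$R{\left(W \right)} = \frac{2}{W}$
$A{\left(r,a \right)} = a + 2 r$
$v{\left(U,E \right)} = -18$ ($v{\left(U,E \right)} = \left(-3\right) 1 \cdot 6 = \left(-3\right) 6 = -18$)
$2756 - v{\left(-3,A{\left(-2,R{\left(6 \right)} \right)} \right)} = 2756 - -18 = 2756 + 18 = 2774$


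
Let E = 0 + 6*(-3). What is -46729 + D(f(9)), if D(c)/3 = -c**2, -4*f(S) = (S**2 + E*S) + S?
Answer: -47701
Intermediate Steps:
E = -18 (E = 0 - 18 = -18)
f(S) = -S**2/4 + 17*S/4 (f(S) = -((S**2 - 18*S) + S)/4 = -(S**2 - 17*S)/4 = -S**2/4 + 17*S/4)
D(c) = -3*c**2 (D(c) = 3*(-c**2) = -3*c**2)
-46729 + D(f(9)) = -46729 - 3*81*(17 - 1*9)**2/16 = -46729 - 3*81*(17 - 9)**2/16 = -46729 - 3*((1/4)*9*8)**2 = -46729 - 3*18**2 = -46729 - 3*324 = -46729 - 972 = -47701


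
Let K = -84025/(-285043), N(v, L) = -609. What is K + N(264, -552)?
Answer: -173507162/285043 ≈ -608.71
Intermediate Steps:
K = 84025/285043 (K = -84025*(-1/285043) = 84025/285043 ≈ 0.29478)
K + N(264, -552) = 84025/285043 - 609 = -173507162/285043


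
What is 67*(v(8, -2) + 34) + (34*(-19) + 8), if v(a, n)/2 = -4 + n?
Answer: 836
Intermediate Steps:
v(a, n) = -8 + 2*n (v(a, n) = 2*(-4 + n) = -8 + 2*n)
67*(v(8, -2) + 34) + (34*(-19) + 8) = 67*((-8 + 2*(-2)) + 34) + (34*(-19) + 8) = 67*((-8 - 4) + 34) + (-646 + 8) = 67*(-12 + 34) - 638 = 67*22 - 638 = 1474 - 638 = 836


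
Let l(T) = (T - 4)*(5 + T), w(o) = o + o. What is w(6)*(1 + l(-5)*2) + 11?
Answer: 23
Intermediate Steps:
w(o) = 2*o
l(T) = (-4 + T)*(5 + T)
w(6)*(1 + l(-5)*2) + 11 = (2*6)*(1 + (-20 - 5 + (-5)²)*2) + 11 = 12*(1 + (-20 - 5 + 25)*2) + 11 = 12*(1 + 0*2) + 11 = 12*(1 + 0) + 11 = 12*1 + 11 = 12 + 11 = 23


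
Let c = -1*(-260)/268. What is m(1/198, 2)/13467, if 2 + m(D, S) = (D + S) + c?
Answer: 12937/178653222 ≈ 7.2414e-5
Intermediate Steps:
c = 65/67 (c = 260*(1/268) = 65/67 ≈ 0.97015)
m(D, S) = -69/67 + D + S (m(D, S) = -2 + ((D + S) + 65/67) = -2 + (65/67 + D + S) = -69/67 + D + S)
m(1/198, 2)/13467 = (-69/67 + 1/198 + 2)/13467 = (-69/67 + 1/198 + 2)*(1/13467) = (12937/13266)*(1/13467) = 12937/178653222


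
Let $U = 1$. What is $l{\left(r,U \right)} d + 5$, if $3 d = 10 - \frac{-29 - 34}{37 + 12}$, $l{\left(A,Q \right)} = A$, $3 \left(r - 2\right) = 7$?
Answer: $\frac{1342}{63} \approx 21.302$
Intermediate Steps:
$r = \frac{13}{3}$ ($r = 2 + \frac{1}{3} \cdot 7 = 2 + \frac{7}{3} = \frac{13}{3} \approx 4.3333$)
$d = \frac{79}{21}$ ($d = \frac{10 - \frac{-29 - 34}{37 + 12}}{3} = \frac{10 - - \frac{63}{49}}{3} = \frac{10 - \left(-63\right) \frac{1}{49}}{3} = \frac{10 - - \frac{9}{7}}{3} = \frac{10 + \frac{9}{7}}{3} = \frac{1}{3} \cdot \frac{79}{7} = \frac{79}{21} \approx 3.7619$)
$l{\left(r,U \right)} d + 5 = \frac{13}{3} \cdot \frac{79}{21} + 5 = \frac{1027}{63} + 5 = \frac{1342}{63}$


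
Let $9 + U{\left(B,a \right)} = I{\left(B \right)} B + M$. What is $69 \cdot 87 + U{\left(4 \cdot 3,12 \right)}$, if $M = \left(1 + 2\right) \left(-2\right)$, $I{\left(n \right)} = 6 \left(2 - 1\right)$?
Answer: $6060$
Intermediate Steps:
$I{\left(n \right)} = 6$ ($I{\left(n \right)} = 6 \cdot 1 = 6$)
$M = -6$ ($M = 3 \left(-2\right) = -6$)
$U{\left(B,a \right)} = -15 + 6 B$ ($U{\left(B,a \right)} = -9 + \left(6 B - 6\right) = -9 + \left(-6 + 6 B\right) = -15 + 6 B$)
$69 \cdot 87 + U{\left(4 \cdot 3,12 \right)} = 69 \cdot 87 - \left(15 - 6 \cdot 4 \cdot 3\right) = 6003 + \left(-15 + 6 \cdot 12\right) = 6003 + \left(-15 + 72\right) = 6003 + 57 = 6060$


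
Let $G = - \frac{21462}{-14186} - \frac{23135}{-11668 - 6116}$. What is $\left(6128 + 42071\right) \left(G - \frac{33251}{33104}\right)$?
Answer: $\frac{45520813188029147}{521975231856} \approx 87209.0$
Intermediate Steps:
$G = \frac{354936659}{126141912}$ ($G = \left(-21462\right) \left(- \frac{1}{14186}\right) - \frac{23135}{-17784} = \frac{10731}{7093} - - \frac{23135}{17784} = \frac{10731}{7093} + \frac{23135}{17784} = \frac{354936659}{126141912} \approx 2.8138$)
$\left(6128 + 42071\right) \left(G - \frac{33251}{33104}\right) = \left(6128 + 42071\right) \left(\frac{354936659}{126141912} - \frac{33251}{33104}\right) = 48199 \left(\frac{354936659}{126141912} - \frac{33251}{33104}\right) = 48199 \cdot \frac{944434805453}{521975231856} = \frac{45520813188029147}{521975231856}$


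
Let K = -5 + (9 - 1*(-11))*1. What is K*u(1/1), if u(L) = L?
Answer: 15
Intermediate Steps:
K = 15 (K = -5 + (9 + 11)*1 = -5 + 20*1 = -5 + 20 = 15)
K*u(1/1) = 15/1 = 15*1 = 15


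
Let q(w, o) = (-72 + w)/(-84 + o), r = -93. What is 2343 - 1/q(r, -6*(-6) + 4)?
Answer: 35141/15 ≈ 2342.7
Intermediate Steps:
q(w, o) = (-72 + w)/(-84 + o)
2343 - 1/q(r, -6*(-6) + 4) = 2343 - 1/((-72 - 93)/(-84 + (-6*(-6) + 4))) = 2343 - 1/(-165/(-84 + (36 + 4))) = 2343 - 1/(-165/(-84 + 40)) = 2343 - 1/(-165/(-44)) = 2343 - 1/((-1/44*(-165))) = 2343 - 1/15/4 = 2343 - 1*4/15 = 2343 - 4/15 = 35141/15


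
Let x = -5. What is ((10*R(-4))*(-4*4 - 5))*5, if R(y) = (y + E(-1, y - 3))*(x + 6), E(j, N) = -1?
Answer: 5250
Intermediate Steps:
R(y) = -1 + y (R(y) = (y - 1)*(-5 + 6) = (-1 + y)*1 = -1 + y)
((10*R(-4))*(-4*4 - 5))*5 = ((10*(-1 - 4))*(-4*4 - 5))*5 = ((10*(-5))*(-16 - 5))*5 = -50*(-21)*5 = 1050*5 = 5250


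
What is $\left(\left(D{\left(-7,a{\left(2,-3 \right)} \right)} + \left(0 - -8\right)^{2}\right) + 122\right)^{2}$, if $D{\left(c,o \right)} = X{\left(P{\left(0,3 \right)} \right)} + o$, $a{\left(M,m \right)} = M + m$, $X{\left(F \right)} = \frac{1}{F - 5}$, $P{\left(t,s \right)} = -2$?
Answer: $\frac{1674436}{49} \approx 34172.0$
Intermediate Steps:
$X{\left(F \right)} = \frac{1}{-5 + F}$
$D{\left(c,o \right)} = - \frac{1}{7} + o$ ($D{\left(c,o \right)} = \frac{1}{-5 - 2} + o = \frac{1}{-7} + o = - \frac{1}{7} + o$)
$\left(\left(D{\left(-7,a{\left(2,-3 \right)} \right)} + \left(0 - -8\right)^{2}\right) + 122\right)^{2} = \left(\left(\left(- \frac{1}{7} + \left(2 - 3\right)\right) + \left(0 - -8\right)^{2}\right) + 122\right)^{2} = \left(\left(\left(- \frac{1}{7} - 1\right) + \left(0 + 8\right)^{2}\right) + 122\right)^{2} = \left(\left(- \frac{8}{7} + 8^{2}\right) + 122\right)^{2} = \left(\left(- \frac{8}{7} + 64\right) + 122\right)^{2} = \left(\frac{440}{7} + 122\right)^{2} = \left(\frac{1294}{7}\right)^{2} = \frac{1674436}{49}$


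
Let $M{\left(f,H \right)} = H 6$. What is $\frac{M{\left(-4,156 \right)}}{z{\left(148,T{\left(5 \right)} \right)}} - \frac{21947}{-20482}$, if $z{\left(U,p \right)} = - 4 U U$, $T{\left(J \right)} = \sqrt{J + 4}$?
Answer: $\frac{118983575}{112159432} \approx 1.0608$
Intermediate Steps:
$M{\left(f,H \right)} = 6 H$
$T{\left(J \right)} = \sqrt{4 + J}$
$z{\left(U,p \right)} = - 4 U^{2}$
$\frac{M{\left(-4,156 \right)}}{z{\left(148,T{\left(5 \right)} \right)}} - \frac{21947}{-20482} = \frac{6 \cdot 156}{\left(-4\right) 148^{2}} - \frac{21947}{-20482} = \frac{936}{\left(-4\right) 21904} - - \frac{21947}{20482} = \frac{936}{-87616} + \frac{21947}{20482} = 936 \left(- \frac{1}{87616}\right) + \frac{21947}{20482} = - \frac{117}{10952} + \frac{21947}{20482} = \frac{118983575}{112159432}$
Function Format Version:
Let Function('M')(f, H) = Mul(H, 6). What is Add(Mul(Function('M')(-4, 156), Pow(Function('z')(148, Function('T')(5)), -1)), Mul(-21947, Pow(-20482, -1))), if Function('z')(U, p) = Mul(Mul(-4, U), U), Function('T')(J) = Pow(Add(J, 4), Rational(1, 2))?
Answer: Rational(118983575, 112159432) ≈ 1.0608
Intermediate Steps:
Function('M')(f, H) = Mul(6, H)
Function('T')(J) = Pow(Add(4, J), Rational(1, 2))
Function('z')(U, p) = Mul(-4, Pow(U, 2))
Add(Mul(Function('M')(-4, 156), Pow(Function('z')(148, Function('T')(5)), -1)), Mul(-21947, Pow(-20482, -1))) = Add(Mul(Mul(6, 156), Pow(Mul(-4, Pow(148, 2)), -1)), Mul(-21947, Pow(-20482, -1))) = Add(Mul(936, Pow(Mul(-4, 21904), -1)), Mul(-21947, Rational(-1, 20482))) = Add(Mul(936, Pow(-87616, -1)), Rational(21947, 20482)) = Add(Mul(936, Rational(-1, 87616)), Rational(21947, 20482)) = Add(Rational(-117, 10952), Rational(21947, 20482)) = Rational(118983575, 112159432)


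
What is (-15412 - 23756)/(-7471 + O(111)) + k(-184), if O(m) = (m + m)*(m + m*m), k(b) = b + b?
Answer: -1012934512/2752433 ≈ -368.01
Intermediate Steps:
k(b) = 2*b
O(m) = 2*m*(m + m²) (O(m) = (2*m)*(m + m²) = 2*m*(m + m²))
(-15412 - 23756)/(-7471 + O(111)) + k(-184) = (-15412 - 23756)/(-7471 + 2*111²*(1 + 111)) + 2*(-184) = -39168/(-7471 + 2*12321*112) - 368 = -39168/(-7471 + 2759904) - 368 = -39168/2752433 - 368 = -1012934512/2752433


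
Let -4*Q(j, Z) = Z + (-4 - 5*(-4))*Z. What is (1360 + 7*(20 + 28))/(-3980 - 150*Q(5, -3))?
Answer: -3392/11785 ≈ -0.28782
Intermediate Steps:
Q(j, Z) = -17*Z/4 (Q(j, Z) = -(Z + (-4 - 5*(-4))*Z)/4 = -(Z + (-4 + 20)*Z)/4 = -(Z + 16*Z)/4 = -17*Z/4)
(1360 + 7*(20 + 28))/(-3980 - 150*Q(5, -3)) = (1360 + 7*(20 + 28))/(-3980 - (-1275)*(-3)/2) = (1360 + 7*48)/(-3980 - 150*51/4) = (1360 + 336)/(-3980 - 3825/2) = 1696/(-11785/2) = 1696*(-2/11785) = -3392/11785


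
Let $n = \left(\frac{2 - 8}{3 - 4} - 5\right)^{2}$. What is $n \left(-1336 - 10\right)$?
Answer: $-1346$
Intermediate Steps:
$n = 1$ ($n = \left(- \frac{6}{-1} - 5\right)^{2} = \left(\left(-6\right) \left(-1\right) - 5\right)^{2} = \left(6 - 5\right)^{2} = 1^{2} = 1$)
$n \left(-1336 - 10\right) = 1 \left(-1336 - 10\right) = 1 \left(-1346\right) = -1346$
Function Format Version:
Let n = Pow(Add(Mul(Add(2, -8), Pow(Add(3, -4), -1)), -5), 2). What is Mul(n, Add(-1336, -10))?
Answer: -1346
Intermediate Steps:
n = 1 (n = Pow(Add(Mul(-6, Pow(-1, -1)), -5), 2) = Pow(Add(Mul(-6, -1), -5), 2) = Pow(Add(6, -5), 2) = Pow(1, 2) = 1)
Mul(n, Add(-1336, -10)) = Mul(1, Add(-1336, -10)) = Mul(1, -1346) = -1346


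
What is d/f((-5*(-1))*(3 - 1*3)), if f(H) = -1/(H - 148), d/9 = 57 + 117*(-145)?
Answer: -22521456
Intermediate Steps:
d = -152172 (d = 9*(57 + 117*(-145)) = 9*(57 - 16965) = 9*(-16908) = -152172)
f(H) = -1/(-148 + H)
d/f((-5*(-1))*(3 - 1*3)) = -152172/((-1/(-148 + (-5*(-1))*(3 - 1*3)))) = -(22521456 - 760860*(3 - 3)) = -152172/((-1/(-148 + 5*0))) = -152172/((-1/(-148 + 0))) = -152172/((-1/(-148))) = -152172/((-1*(-1/148))) = -152172/1/148 = -152172*148 = -22521456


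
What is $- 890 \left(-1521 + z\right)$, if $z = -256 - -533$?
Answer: $1107160$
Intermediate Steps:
$z = 277$ ($z = -256 + 533 = 277$)
$- 890 \left(-1521 + z\right) = - 890 \left(-1521 + 277\right) = \left(-890\right) \left(-1244\right) = 1107160$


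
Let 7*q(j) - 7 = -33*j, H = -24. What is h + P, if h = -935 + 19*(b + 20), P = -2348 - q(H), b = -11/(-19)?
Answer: -21043/7 ≈ -3006.1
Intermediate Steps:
b = 11/19 (b = -11*(-1/19) = 11/19 ≈ 0.57895)
q(j) = 1 - 33*j/7 (q(j) = 1 + (-33*j)/7 = 1 - 33*j/7)
P = -17235/7 (P = -2348 - (1 - 33/7*(-24)) = -2348 - (1 + 792/7) = -2348 - 1*799/7 = -2348 - 799/7 = -17235/7 ≈ -2462.1)
h = -544 (h = -935 + 19*(11/19 + 20) = -935 + 19*(391/19) = -935 + 391 = -544)
h + P = -544 - 17235/7 = -21043/7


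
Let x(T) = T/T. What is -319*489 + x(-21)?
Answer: -155990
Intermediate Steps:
x(T) = 1
-319*489 + x(-21) = -319*489 + 1 = -155991 + 1 = -155990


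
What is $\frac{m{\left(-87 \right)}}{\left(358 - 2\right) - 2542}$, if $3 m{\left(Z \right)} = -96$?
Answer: $\frac{16}{1093} \approx 0.014639$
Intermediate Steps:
$m{\left(Z \right)} = -32$ ($m{\left(Z \right)} = \frac{1}{3} \left(-96\right) = -32$)
$\frac{m{\left(-87 \right)}}{\left(358 - 2\right) - 2542} = - \frac{32}{\left(358 - 2\right) - 2542} = - \frac{32}{356 - 2542} = - \frac{32}{-2186} = \left(-32\right) \left(- \frac{1}{2186}\right) = \frac{16}{1093}$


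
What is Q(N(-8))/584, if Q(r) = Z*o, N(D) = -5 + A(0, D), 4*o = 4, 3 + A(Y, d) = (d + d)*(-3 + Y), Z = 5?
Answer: 5/584 ≈ 0.0085616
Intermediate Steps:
A(Y, d) = -3 + 2*d*(-3 + Y) (A(Y, d) = -3 + (d + d)*(-3 + Y) = -3 + (2*d)*(-3 + Y) = -3 + 2*d*(-3 + Y))
o = 1 (o = (¼)*4 = 1)
N(D) = -8 - 6*D (N(D) = -5 + (-3 - 6*D + 2*0*D) = -5 + (-3 - 6*D + 0) = -5 + (-3 - 6*D) = -8 - 6*D)
Q(r) = 5 (Q(r) = 5*1 = 5)
Q(N(-8))/584 = 5/584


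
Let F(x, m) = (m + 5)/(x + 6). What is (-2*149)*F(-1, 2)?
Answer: -2086/5 ≈ -417.20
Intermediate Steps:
F(x, m) = (5 + m)/(6 + x)
(-2*149)*F(-1, 2) = (-2*149)*((5 + 2)/(6 - 1)) = -298*7/5 = -2086/5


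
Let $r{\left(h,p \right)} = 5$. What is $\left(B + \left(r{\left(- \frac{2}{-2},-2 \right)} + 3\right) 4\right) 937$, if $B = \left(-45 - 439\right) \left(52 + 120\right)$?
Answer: $-77973392$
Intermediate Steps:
$B = -83248$ ($B = \left(-484\right) 172 = -83248$)
$\left(B + \left(r{\left(- \frac{2}{-2},-2 \right)} + 3\right) 4\right) 937 = \left(-83248 + \left(5 + 3\right) 4\right) 937 = \left(-83248 + 8 \cdot 4\right) 937 = \left(-83248 + 32\right) 937 = \left(-83216\right) 937 = -77973392$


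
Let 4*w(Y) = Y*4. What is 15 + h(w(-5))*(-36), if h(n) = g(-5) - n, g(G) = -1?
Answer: -129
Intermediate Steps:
w(Y) = Y (w(Y) = (Y*4)/4 = (4*Y)/4 = Y)
h(n) = -1 - n
15 + h(w(-5))*(-36) = 15 + (-1 - 1*(-5))*(-36) = 15 + (-1 + 5)*(-36) = 15 + 4*(-36) = 15 - 144 = -129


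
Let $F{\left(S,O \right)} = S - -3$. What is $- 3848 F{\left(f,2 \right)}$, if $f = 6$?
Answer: $-34632$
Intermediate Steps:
$F{\left(S,O \right)} = 3 + S$ ($F{\left(S,O \right)} = S + 3 = 3 + S$)
$- 3848 F{\left(f,2 \right)} = - 3848 \left(3 + 6\right) = \left(-3848\right) 9 = -34632$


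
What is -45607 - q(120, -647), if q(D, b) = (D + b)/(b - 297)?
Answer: -43053535/944 ≈ -45608.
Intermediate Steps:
q(D, b) = (D + b)/(-297 + b)
-45607 - q(120, -647) = -45607 - (120 - 647)/(-297 - 647) = -45607 - (-527)/(-944) = -45607 - (-1)*(-527)/944 = -45607 - 1*527/944 = -45607 - 527/944 = -43053535/944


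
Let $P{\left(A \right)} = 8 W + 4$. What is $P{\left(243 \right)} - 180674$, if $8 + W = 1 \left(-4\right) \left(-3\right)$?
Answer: $-180638$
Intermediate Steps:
$W = 4$ ($W = -8 + 1 \left(-4\right) \left(-3\right) = -8 - -12 = -8 + 12 = 4$)
$P{\left(A \right)} = 36$ ($P{\left(A \right)} = 8 \cdot 4 + 4 = 32 + 4 = 36$)
$P{\left(243 \right)} - 180674 = 36 - 180674 = -180638$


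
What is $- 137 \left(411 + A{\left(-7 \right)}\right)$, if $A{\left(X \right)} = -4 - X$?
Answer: $-56718$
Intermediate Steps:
$- 137 \left(411 + A{\left(-7 \right)}\right) = - 137 \left(411 - -3\right) = - 137 \left(411 + \left(-4 + 7\right)\right) = - 137 \left(411 + 3\right) = \left(-137\right) 414 = -56718$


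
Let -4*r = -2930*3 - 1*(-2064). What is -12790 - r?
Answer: -28943/2 ≈ -14472.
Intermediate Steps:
r = 3363/2 (r = -(-2930*3 - 1*(-2064))/4 = -(-8790 + 2064)/4 = -¼*(-6726) = 3363/2 ≈ 1681.5)
-12790 - r = -12790 - 1*3363/2 = -12790 - 3363/2 = -28943/2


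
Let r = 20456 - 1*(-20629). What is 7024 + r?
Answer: 48109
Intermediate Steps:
r = 41085 (r = 20456 + 20629 = 41085)
7024 + r = 7024 + 41085 = 48109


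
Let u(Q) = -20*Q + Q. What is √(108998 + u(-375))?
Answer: √116123 ≈ 340.77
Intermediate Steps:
u(Q) = -19*Q
√(108998 + u(-375)) = √(108998 - 19*(-375)) = √(108998 + 7125) = √116123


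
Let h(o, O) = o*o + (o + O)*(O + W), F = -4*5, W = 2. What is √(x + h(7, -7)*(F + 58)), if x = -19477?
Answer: I*√17615 ≈ 132.72*I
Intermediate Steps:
F = -20
h(o, O) = o² + (2 + O)*(O + o) (h(o, O) = o*o + (o + O)*(O + 2) = o² + (O + o)*(2 + O) = o² + (2 + O)*(O + o))
√(x + h(7, -7)*(F + 58)) = √(-19477 + ((-7)² + 7² + 2*(-7) + 2*7 - 7*7)*(-20 + 58)) = √(-19477 + (49 + 49 - 14 + 14 - 49)*38) = √(-19477 + 49*38) = √(-19477 + 1862) = √(-17615) = I*√17615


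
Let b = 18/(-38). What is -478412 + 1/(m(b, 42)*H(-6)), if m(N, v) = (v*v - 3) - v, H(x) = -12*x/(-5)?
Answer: -59212096421/123768 ≈ -4.7841e+5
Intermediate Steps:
b = -9/19 (b = 18*(-1/38) = -9/19 ≈ -0.47368)
H(x) = 12*x/5 (H(x) = -12*x*(-⅕) = 12*x/5)
m(N, v) = -3 + v² - v (m(N, v) = (v² - 3) - v = (-3 + v²) - v = -3 + v² - v)
-478412 + 1/(m(b, 42)*H(-6)) = -478412 + 1/((-3 + 42² - 1*42)*((12/5)*(-6))) = -478412 + 1/((-3 + 1764 - 42)*(-72/5)) = -478412 + 1/(1719*(-72/5)) = -478412 + 1/(-123768/5) = -478412 - 5/123768 = -59212096421/123768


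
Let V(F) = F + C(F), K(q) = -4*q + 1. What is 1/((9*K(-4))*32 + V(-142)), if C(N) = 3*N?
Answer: 1/4328 ≈ 0.00023105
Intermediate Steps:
K(q) = 1 - 4*q
V(F) = 4*F (V(F) = F + 3*F = 4*F)
1/((9*K(-4))*32 + V(-142)) = 1/((9*(1 - 4*(-4)))*32 + 4*(-142)) = 1/((9*(1 + 16))*32 - 568) = 1/((9*17)*32 - 568) = 1/(153*32 - 568) = 1/(4896 - 568) = 1/4328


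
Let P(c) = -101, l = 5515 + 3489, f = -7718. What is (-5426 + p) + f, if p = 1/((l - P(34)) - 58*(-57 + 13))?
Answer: -153219607/11657 ≈ -13144.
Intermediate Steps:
l = 9004
p = 1/11657 (p = 1/((9004 - 1*(-101)) - 58*(-57 + 13)) = 1/((9004 + 101) - 58*(-44)) = 1/(9105 + 2552) = 1/11657 ≈ 8.5785e-5)
(-5426 + p) + f = (-5426 + 1/11657) - 7718 = -63250881/11657 - 7718 = -153219607/11657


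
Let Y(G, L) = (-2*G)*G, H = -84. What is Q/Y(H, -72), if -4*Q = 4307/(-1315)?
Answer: -4307/74229120 ≈ -5.8023e-5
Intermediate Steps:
Q = 4307/5260 (Q = -4307/(4*(-1315)) = -4307*(-1)/(4*1315) = -1/4*(-4307/1315) = 4307/5260 ≈ 0.81882)
Y(G, L) = -2*G**2
Q/Y(H, -72) = 4307/(5260*((-2*(-84)**2))) = 4307/(5260*((-2*7056))) = (4307/5260)/(-14112) = (4307/5260)*(-1/14112) = -4307/74229120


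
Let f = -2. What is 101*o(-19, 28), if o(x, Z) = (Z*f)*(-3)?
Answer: 16968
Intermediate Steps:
o(x, Z) = 6*Z (o(x, Z) = (Z*(-2))*(-3) = -2*Z*(-3) = 6*Z)
101*o(-19, 28) = 101*(6*28) = 101*168 = 16968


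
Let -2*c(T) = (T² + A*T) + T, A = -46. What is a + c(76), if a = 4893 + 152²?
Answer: 26819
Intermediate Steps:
a = 27997 (a = 4893 + 23104 = 27997)
c(T) = -T²/2 + 45*T/2 (c(T) = -((T² - 46*T) + T)/2 = -(T² - 45*T)/2 = -T²/2 + 45*T/2)
a + c(76) = 27997 + (½)*76*(45 - 1*76) = 27997 + (½)*76*(45 - 76) = 27997 + (½)*76*(-31) = 27997 - 1178 = 26819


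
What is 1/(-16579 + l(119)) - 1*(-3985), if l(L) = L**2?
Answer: 9635729/2418 ≈ 3985.0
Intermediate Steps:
1/(-16579 + l(119)) - 1*(-3985) = 1/(-16579 + 119**2) - 1*(-3985) = 1/(-16579 + 14161) + 3985 = 1/(-2418) + 3985 = -1/2418 + 3985 = 9635729/2418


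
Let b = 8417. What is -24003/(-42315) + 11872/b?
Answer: 33542711/16960255 ≈ 1.9777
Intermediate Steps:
-24003/(-42315) + 11872/b = -24003/(-42315) + 11872/8417 = -24003*(-1/42315) + 11872*(1/8417) = 1143/2015 + 11872/8417 = 33542711/16960255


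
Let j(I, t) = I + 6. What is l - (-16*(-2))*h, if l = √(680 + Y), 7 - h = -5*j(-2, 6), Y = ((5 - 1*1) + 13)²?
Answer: -864 + √969 ≈ -832.87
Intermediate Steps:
j(I, t) = 6 + I
Y = 289 (Y = ((5 - 1) + 13)² = (4 + 13)² = 17² = 289)
h = 27 (h = 7 - (-5)*(6 - 2) = 7 - (-5)*4 = 7 - 1*(-20) = 7 + 20 = 27)
l = √969 (l = √(680 + 289) = √969 ≈ 31.129)
l - (-16*(-2))*h = √969 - (-16*(-2))*27 = √969 - 32*27 = √969 - 1*864 = √969 - 864 = -864 + √969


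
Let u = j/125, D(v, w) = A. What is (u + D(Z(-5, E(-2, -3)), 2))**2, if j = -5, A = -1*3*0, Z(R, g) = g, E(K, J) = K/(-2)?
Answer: 1/625 ≈ 0.0016000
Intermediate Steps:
E(K, J) = -K/2 (E(K, J) = K*(-1/2) = -K/2)
A = 0 (A = -3*0 = 0)
D(v, w) = 0
u = -1/25 (u = -5/125 = -5*1/125 = -1/25 ≈ -0.040000)
(u + D(Z(-5, E(-2, -3)), 2))**2 = (-1/25 + 0)**2 = (-1/25)**2 = 1/625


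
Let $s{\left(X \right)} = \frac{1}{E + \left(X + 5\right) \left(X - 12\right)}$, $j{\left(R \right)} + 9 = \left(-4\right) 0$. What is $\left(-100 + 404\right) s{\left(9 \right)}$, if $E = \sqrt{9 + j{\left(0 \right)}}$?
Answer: $- \frac{152}{21} \approx -7.2381$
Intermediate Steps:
$j{\left(R \right)} = -9$ ($j{\left(R \right)} = -9 - 0 = -9 + 0 = -9$)
$E = 0$ ($E = \sqrt{9 - 9} = \sqrt{0} = 0$)
$s{\left(X \right)} = \frac{1}{\left(-12 + X\right) \left(5 + X\right)}$ ($s{\left(X \right)} = \frac{1}{0 + \left(X + 5\right) \left(X - 12\right)} = \frac{1}{0 + \left(5 + X\right) \left(-12 + X\right)} = \frac{1}{0 + \left(-12 + X\right) \left(5 + X\right)} = \frac{1}{\left(-12 + X\right) \left(5 + X\right)}$)
$\left(-100 + 404\right) s{\left(9 \right)} = \frac{-100 + 404}{-60 + 9^{2} - 63} = \frac{304}{-60 + 81 - 63} = \frac{304}{-42} = 304 \left(- \frac{1}{42}\right) = - \frac{152}{21}$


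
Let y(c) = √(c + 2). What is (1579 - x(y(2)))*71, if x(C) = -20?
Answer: 113529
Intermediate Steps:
y(c) = √(2 + c)
(1579 - x(y(2)))*71 = (1579 - 1*(-20))*71 = (1579 + 20)*71 = 1599*71 = 113529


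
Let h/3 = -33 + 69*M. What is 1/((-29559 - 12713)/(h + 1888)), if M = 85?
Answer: -2423/5284 ≈ -0.45855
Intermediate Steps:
h = 17496 (h = 3*(-33 + 69*85) = 3*(-33 + 5865) = 3*5832 = 17496)
1/((-29559 - 12713)/(h + 1888)) = 1/((-29559 - 12713)/(17496 + 1888)) = 1/(-42272/19384) = 1/(-42272*1/19384) = 1/(-5284/2423) = -2423/5284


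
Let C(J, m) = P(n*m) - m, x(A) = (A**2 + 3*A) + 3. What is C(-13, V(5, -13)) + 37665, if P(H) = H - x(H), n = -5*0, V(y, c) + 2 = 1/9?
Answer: 338975/9 ≈ 37664.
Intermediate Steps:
x(A) = 3 + A**2 + 3*A
V(y, c) = -17/9 (V(y, c) = -2 + 1/9 = -17/9)
n = 0
P(H) = -3 - H**2 - 2*H (P(H) = H - (3 + H**2 + 3*H) = H + (-3 - H**2 - 3*H) = -3 - H**2 - 2*H)
C(J, m) = -3 - m (C(J, m) = (-3 - (0*m)**2 - 0*m) - m = (-3 - 1*0**2 - 2*0) - m = (-3 - 1*0 + 0) - m = (-3 + 0 + 0) - m = -3 - m)
C(-13, V(5, -13)) + 37665 = (-3 - 1*(-17/9)) + 37665 = (-3 + 17/9) + 37665 = -10/9 + 37665 = 338975/9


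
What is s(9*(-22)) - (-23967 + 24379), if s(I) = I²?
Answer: 38792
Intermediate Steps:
s(9*(-22)) - (-23967 + 24379) = (9*(-22))² - (-23967 + 24379) = (-198)² - 1*412 = 39204 - 412 = 38792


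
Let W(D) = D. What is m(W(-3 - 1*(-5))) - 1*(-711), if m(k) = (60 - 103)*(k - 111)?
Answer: 5398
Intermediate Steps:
m(k) = 4773 - 43*k (m(k) = -43*(-111 + k) = 4773 - 43*k)
m(W(-3 - 1*(-5))) - 1*(-711) = (4773 - 43*(-3 - 1*(-5))) - 1*(-711) = (4773 - 43*(-3 + 5)) + 711 = (4773 - 43*2) + 711 = (4773 - 86) + 711 = 4687 + 711 = 5398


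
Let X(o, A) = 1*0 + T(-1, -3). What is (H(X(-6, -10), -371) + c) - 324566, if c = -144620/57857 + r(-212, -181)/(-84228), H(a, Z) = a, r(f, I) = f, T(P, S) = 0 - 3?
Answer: -395423783042000/1218294849 ≈ -3.2457e+5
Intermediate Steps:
T(P, S) = -3
X(o, A) = -3 (X(o, A) = 1*0 - 3 = 0 - 3 = -3)
c = -3042196919/1218294849 (c = -144620/57857 - 212/(-84228) = -144620*1/57857 - 212*(-1/84228) = -144620/57857 + 53/21057 = -3042196919/1218294849 ≈ -2.4971)
(H(X(-6, -10), -371) + c) - 324566 = (-3 - 3042196919/1218294849) - 324566 = -6697081466/1218294849 - 324566 = -395423783042000/1218294849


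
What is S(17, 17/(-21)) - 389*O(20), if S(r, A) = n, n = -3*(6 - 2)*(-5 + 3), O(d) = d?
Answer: -7756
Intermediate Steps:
n = 24 (n = -12*(-2) = -3*(-8) = 24)
S(r, A) = 24
S(17, 17/(-21)) - 389*O(20) = 24 - 389*20 = 24 - 7780 = -7756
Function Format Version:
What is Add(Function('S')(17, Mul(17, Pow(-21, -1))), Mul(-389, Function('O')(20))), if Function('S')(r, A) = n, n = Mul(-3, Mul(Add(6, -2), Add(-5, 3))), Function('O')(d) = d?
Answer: -7756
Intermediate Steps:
n = 24 (n = Mul(-3, Mul(4, -2)) = Mul(-3, -8) = 24)
Function('S')(r, A) = 24
Add(Function('S')(17, Mul(17, Pow(-21, -1))), Mul(-389, Function('O')(20))) = Add(24, Mul(-389, 20)) = Add(24, -7780) = -7756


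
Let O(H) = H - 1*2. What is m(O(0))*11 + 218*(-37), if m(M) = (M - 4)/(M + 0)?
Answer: -8033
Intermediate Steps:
O(H) = -2 + H (O(H) = H - 2 = -2 + H)
m(M) = (-4 + M)/M
m(O(0))*11 + 218*(-37) = ((-4 + (-2 + 0))/(-2 + 0))*11 + 218*(-37) = ((-4 - 2)/(-2))*11 - 8066 = -½*(-6)*11 - 8066 = 3*11 - 8066 = 33 - 8066 = -8033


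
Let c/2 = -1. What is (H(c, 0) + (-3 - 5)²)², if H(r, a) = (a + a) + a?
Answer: 4096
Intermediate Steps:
c = -2 (c = 2*(-1) = -2)
H(r, a) = 3*a (H(r, a) = 2*a + a = 3*a)
(H(c, 0) + (-3 - 5)²)² = (3*0 + (-3 - 5)²)² = (0 + (-8)²)² = (0 + 64)² = 64² = 4096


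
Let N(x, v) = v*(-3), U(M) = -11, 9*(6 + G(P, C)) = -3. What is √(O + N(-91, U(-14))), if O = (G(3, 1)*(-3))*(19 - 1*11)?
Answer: √185 ≈ 13.601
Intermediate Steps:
G(P, C) = -19/3 (G(P, C) = -6 + (⅑)*(-3) = -6 - ⅓ = -19/3)
N(x, v) = -3*v
O = 152 (O = (-19/3*(-3))*(19 - 1*11) = 19*(19 - 11) = 19*8 = 152)
√(O + N(-91, U(-14))) = √(152 - 3*(-11)) = √(152 + 33) = √185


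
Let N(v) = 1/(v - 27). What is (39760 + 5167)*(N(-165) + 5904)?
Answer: 50927764609/192 ≈ 2.6525e+8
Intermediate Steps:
N(v) = 1/(-27 + v)
(39760 + 5167)*(N(-165) + 5904) = (39760 + 5167)*(1/(-27 - 165) + 5904) = 44927*(1/(-192) + 5904) = 44927*(-1/192 + 5904) = 44927*(1133567/192) = 50927764609/192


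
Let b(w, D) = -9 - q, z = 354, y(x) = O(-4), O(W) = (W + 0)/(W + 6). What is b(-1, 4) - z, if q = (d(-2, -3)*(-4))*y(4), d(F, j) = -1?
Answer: -355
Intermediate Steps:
O(W) = W/(6 + W)
y(x) = -2 (y(x) = -4/(6 - 4) = -4/2 = -4*1/2 = -2)
q = -8 (q = -1*(-4)*(-2) = 4*(-2) = -8)
b(w, D) = -1 (b(w, D) = -9 - 1*(-8) = -9 + 8 = -1)
b(-1, 4) - z = -1 - 1*354 = -1 - 354 = -355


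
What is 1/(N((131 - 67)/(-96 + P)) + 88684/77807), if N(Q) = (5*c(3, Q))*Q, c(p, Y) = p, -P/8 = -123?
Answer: 2878859/6393588 ≈ 0.45027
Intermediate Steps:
P = 984 (P = -8*(-123) = 984)
N(Q) = 15*Q (N(Q) = (5*3)*Q = 15*Q)
1/(N((131 - 67)/(-96 + P)) + 88684/77807) = 1/(15*((131 - 67)/(-96 + 984)) + 88684/77807) = 1/(15*(64/888) + 88684*(1/77807)) = 1/(15*(64*(1/888)) + 88684/77807) = 1/(15*(8/111) + 88684/77807) = 1/(40/37 + 88684/77807) = 1/(6393588/2878859) = 2878859/6393588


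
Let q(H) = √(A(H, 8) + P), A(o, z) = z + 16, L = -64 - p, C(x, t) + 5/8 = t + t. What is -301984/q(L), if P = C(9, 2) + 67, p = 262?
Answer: -603968*√1510/755 ≈ -31085.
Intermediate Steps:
C(x, t) = -5/8 + 2*t (C(x, t) = -5/8 + (t + t) = -5/8 + 2*t)
L = -326 (L = -64 - 1*262 = -64 - 262 = -326)
A(o, z) = 16 + z
P = 563/8 (P = (-5/8 + 2*2) + 67 = (-5/8 + 4) + 67 = 27/8 + 67 = 563/8 ≈ 70.375)
q(H) = √1510/4 (q(H) = √((16 + 8) + 563/8) = √(24 + 563/8) = √(755/8) = √1510/4)
-301984/q(L) = -301984*2*√1510/755 = -603968*√1510/755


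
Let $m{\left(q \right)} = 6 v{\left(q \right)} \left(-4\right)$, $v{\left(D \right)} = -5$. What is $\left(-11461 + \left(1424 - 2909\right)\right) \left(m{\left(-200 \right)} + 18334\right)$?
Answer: $-238905484$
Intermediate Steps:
$m{\left(q \right)} = 120$ ($m{\left(q \right)} = 6 \left(-5\right) \left(-4\right) = \left(-30\right) \left(-4\right) = 120$)
$\left(-11461 + \left(1424 - 2909\right)\right) \left(m{\left(-200 \right)} + 18334\right) = \left(-11461 + \left(1424 - 2909\right)\right) \left(120 + 18334\right) = \left(-11461 - 1485\right) 18454 = \left(-12946\right) 18454 = -238905484$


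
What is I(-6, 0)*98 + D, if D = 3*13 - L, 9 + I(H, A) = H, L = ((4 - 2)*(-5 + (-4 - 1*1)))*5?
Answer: -1331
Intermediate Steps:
L = -100 (L = (2*(-5 + (-4 - 1)))*5 = (2*(-5 - 5))*5 = (2*(-10))*5 = -20*5 = -100)
I(H, A) = -9 + H
D = 139 (D = 3*13 - 1*(-100) = 39 + 100 = 139)
I(-6, 0)*98 + D = (-9 - 6)*98 + 139 = -15*98 + 139 = -1470 + 139 = -1331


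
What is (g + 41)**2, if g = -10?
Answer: 961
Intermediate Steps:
(g + 41)**2 = (-10 + 41)**2 = 31**2 = 961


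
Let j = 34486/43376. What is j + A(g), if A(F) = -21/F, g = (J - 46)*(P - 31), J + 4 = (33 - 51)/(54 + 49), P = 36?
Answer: 61558783/70052240 ≈ 0.87876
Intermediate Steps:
J = -430/103 (J = -4 + (33 - 51)/(54 + 49) = -4 - 18/103 = -430/103 ≈ -4.1748)
g = -25840/103 (g = (-430/103 - 46)*(36 - 31) = -5168/103*5 = -25840/103 ≈ -250.87)
j = 17243/21688 (j = 34486*(1/43376) = 17243/21688 ≈ 0.79505)
j + A(g) = 17243/21688 - 21/(-25840/103) = 17243/21688 - 21*(-103/25840) = 17243/21688 + 2163/25840 = 61558783/70052240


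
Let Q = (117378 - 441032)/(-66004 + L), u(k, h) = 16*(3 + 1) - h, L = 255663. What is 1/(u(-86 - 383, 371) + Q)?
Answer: -189659/58548967 ≈ -0.0032393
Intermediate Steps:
u(k, h) = 64 - h (u(k, h) = 16*4 - h = 64 - h)
Q = -323654/189659 (Q = (117378 - 441032)/(-66004 + 255663) = -323654/189659 ≈ -1.7065)
1/(u(-86 - 383, 371) + Q) = 1/((64 - 1*371) - 323654/189659) = 1/((64 - 371) - 323654/189659) = 1/(-307 - 323654/189659) = 1/(-58548967/189659) = -189659/58548967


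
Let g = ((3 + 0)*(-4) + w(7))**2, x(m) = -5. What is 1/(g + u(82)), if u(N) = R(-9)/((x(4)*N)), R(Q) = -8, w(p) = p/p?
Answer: 205/24809 ≈ 0.0082631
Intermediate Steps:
w(p) = 1
u(N) = 8/(5*N) (u(N) = -8*(-1/(5*N)) = -(-8)/(5*N) = 8/(5*N))
g = 121 (g = ((3 + 0)*(-4) + 1)**2 = (3*(-4) + 1)**2 = (-12 + 1)**2 = (-11)**2 = 121)
1/(g + u(82)) = 1/(121 + (8/5)/82) = 1/(121 + (8/5)*(1/82)) = 1/(121 + 4/205) = 1/(24809/205) = 205/24809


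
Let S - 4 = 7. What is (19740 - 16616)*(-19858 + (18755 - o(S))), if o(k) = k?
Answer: -3480136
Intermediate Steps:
S = 11 (S = 4 + 7 = 11)
(19740 - 16616)*(-19858 + (18755 - o(S))) = (19740 - 16616)*(-19858 + (18755 - 1*11)) = 3124*(-19858 + (18755 - 11)) = 3124*(-19858 + 18744) = 3124*(-1114) = -3480136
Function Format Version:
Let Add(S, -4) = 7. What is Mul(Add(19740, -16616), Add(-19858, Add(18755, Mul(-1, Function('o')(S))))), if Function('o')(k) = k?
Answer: -3480136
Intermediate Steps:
S = 11 (S = Add(4, 7) = 11)
Mul(Add(19740, -16616), Add(-19858, Add(18755, Mul(-1, Function('o')(S))))) = Mul(Add(19740, -16616), Add(-19858, Add(18755, Mul(-1, 11)))) = Mul(3124, Add(-19858, Add(18755, -11))) = Mul(3124, Add(-19858, 18744)) = Mul(3124, -1114) = -3480136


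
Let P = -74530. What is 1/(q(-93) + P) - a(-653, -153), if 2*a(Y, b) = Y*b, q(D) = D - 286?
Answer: -7484083283/149818 ≈ -49955.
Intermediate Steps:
q(D) = -286 + D
a(Y, b) = Y*b/2 (a(Y, b) = (Y*b)/2 = Y*b/2)
1/(q(-93) + P) - a(-653, -153) = 1/((-286 - 93) - 74530) - (-653)*(-153)/2 = 1/(-379 - 74530) - 1*99909/2 = 1/(-74909) - 99909/2 = -1/74909 - 99909/2 = -7484083283/149818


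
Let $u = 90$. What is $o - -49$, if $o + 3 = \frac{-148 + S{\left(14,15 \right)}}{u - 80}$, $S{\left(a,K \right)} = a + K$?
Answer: $\frac{341}{10} \approx 34.1$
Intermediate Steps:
$S{\left(a,K \right)} = K + a$
$o = - \frac{149}{10}$ ($o = -3 + \frac{-148 + \left(15 + 14\right)}{90 - 80} = -3 + \frac{-148 + 29}{10} = -3 - \frac{119}{10} = - \frac{149}{10} \approx -14.9$)
$o - -49 = - \frac{149}{10} - -49 = - \frac{149}{10} + 49 = \frac{341}{10}$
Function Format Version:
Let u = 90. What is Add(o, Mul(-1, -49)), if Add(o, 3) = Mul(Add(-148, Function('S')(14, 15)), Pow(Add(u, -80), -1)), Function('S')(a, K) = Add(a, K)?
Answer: Rational(341, 10) ≈ 34.100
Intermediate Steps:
Function('S')(a, K) = Add(K, a)
o = Rational(-149, 10) (o = Add(-3, Mul(Add(-148, Add(15, 14)), Pow(Add(90, -80), -1))) = Add(-3, Mul(Add(-148, 29), Pow(10, -1))) = Add(-3, Mul(-119, Rational(1, 10))) = Add(-3, Rational(-119, 10)) = Rational(-149, 10) ≈ -14.900)
Add(o, Mul(-1, -49)) = Add(Rational(-149, 10), Mul(-1, -49)) = Add(Rational(-149, 10), 49) = Rational(341, 10)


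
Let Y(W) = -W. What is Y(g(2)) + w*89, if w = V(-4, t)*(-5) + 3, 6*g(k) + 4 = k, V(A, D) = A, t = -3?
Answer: 6142/3 ≈ 2047.3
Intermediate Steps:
g(k) = -2/3 + k/6
w = 23 (w = -4*(-5) + 3 = 20 + 3 = 23)
Y(g(2)) + w*89 = -(-2/3 + (1/6)*2) + 23*89 = -(-2/3 + 1/3) + 2047 = -1*(-1/3) + 2047 = 1/3 + 2047 = 6142/3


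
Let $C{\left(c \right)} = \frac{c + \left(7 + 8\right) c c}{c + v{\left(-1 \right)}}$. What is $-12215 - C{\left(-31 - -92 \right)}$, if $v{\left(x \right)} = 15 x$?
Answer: $- \frac{308883}{23} \approx -13430.0$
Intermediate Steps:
$C{\left(c \right)} = \frac{c + 15 c^{2}}{-15 + c}$ ($C{\left(c \right)} = \frac{c + \left(7 + 8\right) c c}{c + 15 \left(-1\right)} = \frac{c + 15 c^{2}}{c - 15} = \frac{c + 15 c^{2}}{-15 + c}$)
$-12215 - C{\left(-31 - -92 \right)} = -12215 - \frac{\left(-31 - -92\right) \left(1 + 15 \left(-31 - -92\right)\right)}{-15 - -61} = -12215 - \frac{\left(-31 + 92\right) \left(1 + 15 \left(-31 + 92\right)\right)}{-15 + \left(-31 + 92\right)} = -12215 - \frac{61 \left(1 + 15 \cdot 61\right)}{-15 + 61} = -12215 - \frac{61 \left(1 + 915\right)}{46} = -12215 - 61 \cdot \frac{1}{46} \cdot 916 = -12215 - \frac{27938}{23} = - \frac{308883}{23}$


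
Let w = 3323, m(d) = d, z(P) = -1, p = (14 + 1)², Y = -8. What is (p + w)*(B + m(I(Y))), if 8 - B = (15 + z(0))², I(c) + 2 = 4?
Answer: -659928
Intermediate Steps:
p = 225 (p = 15² = 225)
I(c) = 2 (I(c) = -2 + 4 = 2)
B = -188 (B = 8 - (15 - 1)² = 8 - 1*14² = 8 - 1*196 = 8 - 196 = -188)
(p + w)*(B + m(I(Y))) = (225 + 3323)*(-188 + 2) = 3548*(-186) = -659928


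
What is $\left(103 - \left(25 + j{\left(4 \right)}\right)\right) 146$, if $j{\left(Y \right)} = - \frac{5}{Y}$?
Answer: $\frac{23141}{2} \approx 11571.0$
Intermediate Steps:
$\left(103 - \left(25 + j{\left(4 \right)}\right)\right) 146 = \left(103 - \left(25 - \frac{5}{4}\right)\right) 146 = \left(103 - \frac{95}{4}\right) 146 = \frac{317}{4} \cdot 146 = \frac{23141}{2}$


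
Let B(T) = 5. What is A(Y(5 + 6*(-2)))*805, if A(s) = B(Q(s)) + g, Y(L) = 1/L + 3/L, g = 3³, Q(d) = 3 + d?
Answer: 25760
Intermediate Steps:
g = 27
Y(L) = 4/L (Y(L) = 1/L + 3/L = 4/L)
A(s) = 32 (A(s) = 5 + 27 = 32)
A(Y(5 + 6*(-2)))*805 = 32*805 = 25760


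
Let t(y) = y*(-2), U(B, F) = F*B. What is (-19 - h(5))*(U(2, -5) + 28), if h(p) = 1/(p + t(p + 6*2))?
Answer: -9900/29 ≈ -341.38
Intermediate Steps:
U(B, F) = B*F
t(y) = -2*y
h(p) = 1/(-24 - p) (h(p) = 1/(p - 2*(p + 6*2)) = 1/(p - 2*(p + 12)) = 1/(p - 2*(12 + p)) = 1/(p + (-24 - 2*p)) = 1/(-24 - p))
(-19 - h(5))*(U(2, -5) + 28) = (-19 - 1/(-24 - 1*5))*(2*(-5) + 28) = (-19 - 1/(-24 - 5))*(-10 + 28) = (-19 - 1/(-29))*18 = (-19 - 1*(-1/29))*18 = (-19 + 1/29)*18 = -550/29*18 = -9900/29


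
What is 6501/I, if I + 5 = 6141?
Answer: 6501/6136 ≈ 1.0595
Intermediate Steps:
I = 6136 (I = -5 + 6141 = 6136)
6501/I = 6501/6136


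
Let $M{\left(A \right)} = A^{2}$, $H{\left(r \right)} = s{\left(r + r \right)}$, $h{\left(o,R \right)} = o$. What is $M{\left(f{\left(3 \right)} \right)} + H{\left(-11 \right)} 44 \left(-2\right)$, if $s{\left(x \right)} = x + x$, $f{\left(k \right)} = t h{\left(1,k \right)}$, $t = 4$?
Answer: $3888$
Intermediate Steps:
$f{\left(k \right)} = 4$ ($f{\left(k \right)} = 4 \cdot 1 = 4$)
$s{\left(x \right)} = 2 x$
$H{\left(r \right)} = 4 r$ ($H{\left(r \right)} = 2 \left(r + r\right) = 2 \cdot 2 r = 4 r$)
$M{\left(f{\left(3 \right)} \right)} + H{\left(-11 \right)} 44 \left(-2\right) = 4^{2} + 4 \left(-11\right) 44 \left(-2\right) = 16 - -3872 = 16 + 3872 = 3888$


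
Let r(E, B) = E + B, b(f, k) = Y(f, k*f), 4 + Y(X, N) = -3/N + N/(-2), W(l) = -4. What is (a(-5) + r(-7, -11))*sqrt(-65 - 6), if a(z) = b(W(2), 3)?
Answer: -63*I*sqrt(71)/4 ≈ -132.71*I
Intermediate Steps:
Y(X, N) = -4 - 3/N - N/2 (Y(X, N) = -4 + (-3/N + N/(-2)) = -4 + (-3/N + N*(-1/2)) = -4 + (-3/N - N/2) = -4 - 3/N - N/2)
b(f, k) = -4 - 3/(f*k) - f*k/2 (b(f, k) = -4 - 3*1/(f*k) - k*f/2 = -4 - 3*1/(f*k) - f*k/2 = -4 - 3/(f*k) - f*k/2)
a(z) = 9/4 (a(z) = -4 - 3/(-4*3) - 1/2*(-4)*3 = -4 - 3*(-1/4)*1/3 + 6 = -4 + 1/4 + 6 = 9/4)
r(E, B) = B + E
(a(-5) + r(-7, -11))*sqrt(-65 - 6) = (9/4 + (-11 - 7))*sqrt(-65 - 6) = (9/4 - 18)*sqrt(-71) = -63*I*sqrt(71)/4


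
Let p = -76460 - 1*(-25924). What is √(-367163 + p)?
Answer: 3*I*√46411 ≈ 646.3*I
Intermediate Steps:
p = -50536 (p = -76460 + 25924 = -50536)
√(-367163 + p) = √(-367163 - 50536) = √(-417699) = 3*I*√46411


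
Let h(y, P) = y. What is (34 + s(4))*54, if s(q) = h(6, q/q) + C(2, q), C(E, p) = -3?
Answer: 1998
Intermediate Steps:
s(q) = 3 (s(q) = 6 - 3 = 3)
(34 + s(4))*54 = (34 + 3)*54 = 37*54 = 1998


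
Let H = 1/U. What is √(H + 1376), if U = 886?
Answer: √1080155382/886 ≈ 37.094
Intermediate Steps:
H = 1/886 ≈ 0.0011287
√(H + 1376) = √(1/886 + 1376) = √(1219137/886) = √1080155382/886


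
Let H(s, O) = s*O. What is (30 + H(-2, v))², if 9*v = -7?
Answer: 80656/81 ≈ 995.75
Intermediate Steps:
v = -7/9 (v = (⅑)*(-7) = -7/9 ≈ -0.77778)
H(s, O) = O*s
(30 + H(-2, v))² = (30 - 7/9*(-2))² = (30 + 14/9)² = (284/9)² = 80656/81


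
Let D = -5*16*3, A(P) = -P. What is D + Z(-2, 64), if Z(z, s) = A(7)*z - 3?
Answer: -229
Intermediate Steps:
D = -240 (D = -80*3 = -240)
Z(z, s) = -3 - 7*z (Z(z, s) = (-1*7)*z - 3 = -7*z - 3 = -3 - 7*z)
D + Z(-2, 64) = -240 + (-3 - 7*(-2)) = -240 + (-3 + 14) = -240 + 11 = -229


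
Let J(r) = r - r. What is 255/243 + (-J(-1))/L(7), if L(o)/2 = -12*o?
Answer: 85/81 ≈ 1.0494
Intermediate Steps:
L(o) = -24*o (L(o) = 2*(-12*o) = -24*o)
J(r) = 0
255/243 + (-J(-1))/L(7) = 255/243 + (-1*0)/((-24*7)) = 255*(1/243) + 0/(-168) = 85/81 + 0*(-1/168) = 85/81 + 0 = 85/81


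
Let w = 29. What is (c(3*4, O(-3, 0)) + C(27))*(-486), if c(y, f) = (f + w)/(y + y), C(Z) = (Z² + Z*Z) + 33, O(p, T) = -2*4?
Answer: -2900205/4 ≈ -7.2505e+5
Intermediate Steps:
O(p, T) = -8
C(Z) = 33 + 2*Z² (C(Z) = (Z² + Z²) + 33 = 2*Z² + 33 = 33 + 2*Z²)
c(y, f) = (29 + f)/(2*y) (c(y, f) = (f + 29)/(y + y) = (29 + f)/((2*y)) = (29 + f)*(1/(2*y)) = (29 + f)/(2*y))
(c(3*4, O(-3, 0)) + C(27))*(-486) = ((29 - 8)/(2*((3*4))) + (33 + 2*27²))*(-486) = ((½)*21/12 + (33 + 2*729))*(-486) = ((½)*(1/12)*21 + (33 + 1458))*(-486) = (7/8 + 1491)*(-486) = (11935/8)*(-486) = -2900205/4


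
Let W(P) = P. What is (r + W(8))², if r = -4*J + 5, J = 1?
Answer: 81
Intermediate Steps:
r = 1 (r = -4*1 + 5 = -4 + 5 = 1)
(r + W(8))² = (1 + 8)² = 9² = 81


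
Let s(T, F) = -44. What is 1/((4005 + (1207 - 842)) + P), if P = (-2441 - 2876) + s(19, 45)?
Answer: -1/991 ≈ -0.0010091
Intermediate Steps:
P = -5361 (P = (-2441 - 2876) - 44 = -5317 - 44 = -5361)
1/((4005 + (1207 - 842)) + P) = 1/((4005 + (1207 - 842)) - 5361) = 1/((4005 + 365) - 5361) = 1/(4370 - 5361) = 1/(-991) = -1/991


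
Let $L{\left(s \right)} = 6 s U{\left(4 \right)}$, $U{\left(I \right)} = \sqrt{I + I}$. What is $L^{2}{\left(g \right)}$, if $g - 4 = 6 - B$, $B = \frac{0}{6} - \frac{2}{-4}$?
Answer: $25992$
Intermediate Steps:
$B = \frac{1}{2}$ ($B = 0 \cdot \frac{1}{6} - - \frac{1}{2} = 0 + \frac{1}{2} = \frac{1}{2} \approx 0.5$)
$U{\left(I \right)} = \sqrt{2} \sqrt{I}$ ($U{\left(I \right)} = \sqrt{2 I} = \sqrt{2} \sqrt{I}$)
$g = \frac{19}{2}$ ($g = 4 + \left(6 - \frac{1}{2}\right) = 4 + \frac{11}{2} = \frac{19}{2} \approx 9.5$)
$L{\left(s \right)} = 12 s \sqrt{2}$ ($L{\left(s \right)} = 6 s \sqrt{2} \sqrt{4} = 6 s \sqrt{2} \cdot 2 = 6 s 2 \sqrt{2} = 12 s \sqrt{2}$)
$L^{2}{\left(g \right)} = \left(12 \cdot \frac{19}{2} \sqrt{2}\right)^{2} = \left(114 \sqrt{2}\right)^{2} = 25992$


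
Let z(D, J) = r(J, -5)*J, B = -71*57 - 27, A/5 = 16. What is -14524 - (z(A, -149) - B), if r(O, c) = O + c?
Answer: -41544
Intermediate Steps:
A = 80 (A = 5*16 = 80)
B = -4074 (B = -4047 - 27 = -4074)
z(D, J) = J*(-5 + J) (z(D, J) = (J - 5)*J = (-5 + J)*J = J*(-5 + J))
-14524 - (z(A, -149) - B) = -14524 - (-149*(-5 - 149) - 1*(-4074)) = -14524 - (-149*(-154) + 4074) = -14524 - (22946 + 4074) = -14524 - 1*27020 = -14524 - 27020 = -41544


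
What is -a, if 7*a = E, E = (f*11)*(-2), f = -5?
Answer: -110/7 ≈ -15.714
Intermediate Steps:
E = 110 (E = -5*11*(-2) = -55*(-2) = 110)
a = 110/7 (a = (1/7)*110 = 110/7 ≈ 15.714)
-a = -1*110/7 = -110/7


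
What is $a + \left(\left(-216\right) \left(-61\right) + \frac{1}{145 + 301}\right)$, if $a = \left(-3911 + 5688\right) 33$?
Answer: $\frac{32030383}{446} \approx 71817.0$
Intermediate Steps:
$a = 58641$ ($a = 1777 \cdot 33 = 58641$)
$a + \left(\left(-216\right) \left(-61\right) + \frac{1}{145 + 301}\right) = 58641 + \left(\left(-216\right) \left(-61\right) + \frac{1}{145 + 301}\right) = 58641 + \left(13176 + \frac{1}{446}\right) = 58641 + \frac{5876497}{446} = \frac{32030383}{446}$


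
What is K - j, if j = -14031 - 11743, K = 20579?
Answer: 46353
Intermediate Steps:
j = -25774
K - j = 20579 - 1*(-25774) = 20579 + 25774 = 46353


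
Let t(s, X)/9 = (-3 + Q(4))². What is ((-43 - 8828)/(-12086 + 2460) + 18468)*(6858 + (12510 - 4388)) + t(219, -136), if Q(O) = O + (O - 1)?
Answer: 1331586667182/4813 ≈ 2.7666e+8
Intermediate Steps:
Q(O) = -1 + 2*O (Q(O) = O + (-1 + O) = -1 + 2*O)
t(s, X) = 144 (t(s, X) = 9*(-3 + (-1 + 2*4))² = 9*(-3 + (-1 + 8))² = 9*(-3 + 7)² = 9*4² = 9*16 = 144)
((-43 - 8828)/(-12086 + 2460) + 18468)*(6858 + (12510 - 4388)) + t(219, -136) = ((-43 - 8828)/(-12086 + 2460) + 18468)*(6858 + (12510 - 4388)) + 144 = (-8871/(-9626) + 18468)*(6858 + 8122) + 144 = (-8871*(-1/9626) + 18468)*14980 + 144 = (8871/9626 + 18468)*14980 + 144 = (177781839/9626)*14980 + 144 = 1331585974110/4813 + 144 = 1331586667182/4813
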